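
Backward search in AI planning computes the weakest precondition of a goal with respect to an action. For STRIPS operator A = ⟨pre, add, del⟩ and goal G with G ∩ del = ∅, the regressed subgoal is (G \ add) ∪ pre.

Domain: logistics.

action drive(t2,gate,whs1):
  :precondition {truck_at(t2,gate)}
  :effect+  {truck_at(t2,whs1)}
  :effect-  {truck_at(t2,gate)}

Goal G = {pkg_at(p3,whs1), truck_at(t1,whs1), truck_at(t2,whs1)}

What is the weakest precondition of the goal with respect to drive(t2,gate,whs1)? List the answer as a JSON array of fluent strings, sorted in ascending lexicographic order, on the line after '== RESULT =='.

Regress:
  G ∩ del = {}  (empty — regression defined)
  G \ add = {pkg_at(p3,whs1), truck_at(t1,whs1), truck_at(t2,whs1)} \ {truck_at(t2,whs1)} = {pkg_at(p3,whs1), truck_at(t1,whs1)}
  ∪ pre   = {pkg_at(p3,whs1), truck_at(t1,whs1)} ∪ {truck_at(t2,gate)}
          = {pkg_at(p3,whs1), truck_at(t1,whs1), truck_at(t2,gate)}

== RESULT ==
["pkg_at(p3,whs1)", "truck_at(t1,whs1)", "truck_at(t2,gate)"]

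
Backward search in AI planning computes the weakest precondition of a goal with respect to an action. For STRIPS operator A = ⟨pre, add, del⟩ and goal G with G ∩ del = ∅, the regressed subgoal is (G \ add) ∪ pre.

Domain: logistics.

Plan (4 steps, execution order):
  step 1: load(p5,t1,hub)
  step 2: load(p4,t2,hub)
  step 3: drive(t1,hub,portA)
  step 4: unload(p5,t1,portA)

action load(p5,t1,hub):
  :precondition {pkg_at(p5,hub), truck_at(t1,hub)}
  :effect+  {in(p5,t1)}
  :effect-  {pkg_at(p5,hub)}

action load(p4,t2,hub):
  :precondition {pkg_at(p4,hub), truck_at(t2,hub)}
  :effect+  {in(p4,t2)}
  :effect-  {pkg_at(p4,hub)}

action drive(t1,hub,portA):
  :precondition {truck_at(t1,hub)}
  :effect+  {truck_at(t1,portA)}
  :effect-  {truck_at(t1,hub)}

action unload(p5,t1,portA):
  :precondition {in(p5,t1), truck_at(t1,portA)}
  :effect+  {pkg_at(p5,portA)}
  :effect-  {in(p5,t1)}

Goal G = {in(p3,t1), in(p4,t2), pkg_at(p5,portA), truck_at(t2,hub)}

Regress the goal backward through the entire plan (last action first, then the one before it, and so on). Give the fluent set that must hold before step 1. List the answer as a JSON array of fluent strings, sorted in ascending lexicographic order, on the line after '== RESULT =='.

Regress step by step:
  through step 4 (unload(p5,t1,portA)): drop {pkg_at(p5,portA)}, keep {in(p3,t1), in(p4,t2), truck_at(t2,hub)}, require {in(p5,t1), truck_at(t1,portA)}
    → {in(p3,t1), in(p4,t2), in(p5,t1), truck_at(t1,portA), truck_at(t2,hub)}
  through step 3 (drive(t1,hub,portA)): drop {truck_at(t1,portA)}, keep {in(p3,t1), in(p4,t2), in(p5,t1), truck_at(t2,hub)}, require {truck_at(t1,hub)}
    → {in(p3,t1), in(p4,t2), in(p5,t1), truck_at(t1,hub), truck_at(t2,hub)}
  through step 2 (load(p4,t2,hub)): drop {in(p4,t2)}, keep {in(p3,t1), in(p5,t1), truck_at(t1,hub), truck_at(t2,hub)}, require {pkg_at(p4,hub), truck_at(t2,hub)}
    → {in(p3,t1), in(p5,t1), pkg_at(p4,hub), truck_at(t1,hub), truck_at(t2,hub)}
  through step 1 (load(p5,t1,hub)): drop {in(p5,t1)}, keep {in(p3,t1), pkg_at(p4,hub), truck_at(t1,hub), truck_at(t2,hub)}, require {pkg_at(p5,hub), truck_at(t1,hub)}
    → {in(p3,t1), pkg_at(p4,hub), pkg_at(p5,hub), truck_at(t1,hub), truck_at(t2,hub)}

== RESULT ==
["in(p3,t1)", "pkg_at(p4,hub)", "pkg_at(p5,hub)", "truck_at(t1,hub)", "truck_at(t2,hub)"]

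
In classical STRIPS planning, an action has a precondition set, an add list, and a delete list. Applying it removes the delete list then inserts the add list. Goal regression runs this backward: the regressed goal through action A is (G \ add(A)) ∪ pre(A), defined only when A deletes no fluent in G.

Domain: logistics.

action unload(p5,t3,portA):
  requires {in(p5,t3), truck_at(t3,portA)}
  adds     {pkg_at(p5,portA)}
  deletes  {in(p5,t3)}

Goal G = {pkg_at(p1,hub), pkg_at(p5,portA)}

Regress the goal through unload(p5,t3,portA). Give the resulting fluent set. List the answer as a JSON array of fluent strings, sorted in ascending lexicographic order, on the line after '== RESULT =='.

Regress:
  G ∩ del = {}  (empty — regression defined)
  G \ add = {pkg_at(p1,hub), pkg_at(p5,portA)} \ {pkg_at(p5,portA)} = {pkg_at(p1,hub)}
  ∪ pre   = {pkg_at(p1,hub)} ∪ {in(p5,t3), truck_at(t3,portA)}
          = {in(p5,t3), pkg_at(p1,hub), truck_at(t3,portA)}

== RESULT ==
["in(p5,t3)", "pkg_at(p1,hub)", "truck_at(t3,portA)"]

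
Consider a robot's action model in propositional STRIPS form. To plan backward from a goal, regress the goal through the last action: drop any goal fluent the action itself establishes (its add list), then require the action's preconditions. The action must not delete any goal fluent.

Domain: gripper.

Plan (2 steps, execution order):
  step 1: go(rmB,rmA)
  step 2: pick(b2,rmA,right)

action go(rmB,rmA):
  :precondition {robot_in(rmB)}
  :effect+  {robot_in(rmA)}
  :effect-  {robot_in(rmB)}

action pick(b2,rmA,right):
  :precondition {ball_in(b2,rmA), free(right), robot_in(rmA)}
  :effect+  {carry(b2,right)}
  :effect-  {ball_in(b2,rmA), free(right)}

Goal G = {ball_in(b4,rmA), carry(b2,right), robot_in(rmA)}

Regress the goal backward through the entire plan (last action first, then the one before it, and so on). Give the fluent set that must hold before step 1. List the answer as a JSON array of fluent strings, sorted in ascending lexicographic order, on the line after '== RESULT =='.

Work backward from the goal:
  through step 2 (pick(b2,rmA,right)): drop {carry(b2,right)}, keep {ball_in(b4,rmA), robot_in(rmA)}, require {ball_in(b2,rmA), free(right), robot_in(rmA)}
    → {ball_in(b2,rmA), ball_in(b4,rmA), free(right), robot_in(rmA)}
  through step 1 (go(rmB,rmA)): drop {robot_in(rmA)}, keep {ball_in(b2,rmA), ball_in(b4,rmA), free(right)}, require {robot_in(rmB)}
    → {ball_in(b2,rmA), ball_in(b4,rmA), free(right), robot_in(rmB)}

== RESULT ==
["ball_in(b2,rmA)", "ball_in(b4,rmA)", "free(right)", "robot_in(rmB)"]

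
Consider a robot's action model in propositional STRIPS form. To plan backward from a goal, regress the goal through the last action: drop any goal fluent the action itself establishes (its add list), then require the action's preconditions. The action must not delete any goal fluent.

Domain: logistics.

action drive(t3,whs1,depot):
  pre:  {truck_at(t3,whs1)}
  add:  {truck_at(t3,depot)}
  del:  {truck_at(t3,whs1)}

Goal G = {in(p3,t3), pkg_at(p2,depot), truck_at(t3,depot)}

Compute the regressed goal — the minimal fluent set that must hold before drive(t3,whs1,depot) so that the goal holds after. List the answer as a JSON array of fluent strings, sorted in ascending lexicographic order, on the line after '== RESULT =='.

Regress:
  G ∩ del = {}  (empty — regression defined)
  G \ add = {in(p3,t3), pkg_at(p2,depot), truck_at(t3,depot)} \ {truck_at(t3,depot)} = {in(p3,t3), pkg_at(p2,depot)}
  ∪ pre   = {in(p3,t3), pkg_at(p2,depot)} ∪ {truck_at(t3,whs1)}
          = {in(p3,t3), pkg_at(p2,depot), truck_at(t3,whs1)}

== RESULT ==
["in(p3,t3)", "pkg_at(p2,depot)", "truck_at(t3,whs1)"]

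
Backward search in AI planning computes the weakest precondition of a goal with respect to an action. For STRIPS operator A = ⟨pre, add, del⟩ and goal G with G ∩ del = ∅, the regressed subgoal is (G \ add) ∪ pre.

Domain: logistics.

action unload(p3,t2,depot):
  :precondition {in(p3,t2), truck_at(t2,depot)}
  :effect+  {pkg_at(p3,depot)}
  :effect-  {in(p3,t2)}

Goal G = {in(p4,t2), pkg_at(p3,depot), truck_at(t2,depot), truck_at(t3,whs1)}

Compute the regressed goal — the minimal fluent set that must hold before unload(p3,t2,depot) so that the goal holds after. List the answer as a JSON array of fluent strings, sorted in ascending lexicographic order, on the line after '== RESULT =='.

Regress:
  G ∩ del = {}  (empty — regression defined)
  G \ add = {in(p4,t2), pkg_at(p3,depot), truck_at(t2,depot), truck_at(t3,whs1)} \ {pkg_at(p3,depot)} = {in(p4,t2), truck_at(t2,depot), truck_at(t3,whs1)}
  ∪ pre   = {in(p4,t2), truck_at(t2,depot), truck_at(t3,whs1)} ∪ {in(p3,t2), truck_at(t2,depot)}
          = {in(p3,t2), in(p4,t2), truck_at(t2,depot), truck_at(t3,whs1)}

== RESULT ==
["in(p3,t2)", "in(p4,t2)", "truck_at(t2,depot)", "truck_at(t3,whs1)"]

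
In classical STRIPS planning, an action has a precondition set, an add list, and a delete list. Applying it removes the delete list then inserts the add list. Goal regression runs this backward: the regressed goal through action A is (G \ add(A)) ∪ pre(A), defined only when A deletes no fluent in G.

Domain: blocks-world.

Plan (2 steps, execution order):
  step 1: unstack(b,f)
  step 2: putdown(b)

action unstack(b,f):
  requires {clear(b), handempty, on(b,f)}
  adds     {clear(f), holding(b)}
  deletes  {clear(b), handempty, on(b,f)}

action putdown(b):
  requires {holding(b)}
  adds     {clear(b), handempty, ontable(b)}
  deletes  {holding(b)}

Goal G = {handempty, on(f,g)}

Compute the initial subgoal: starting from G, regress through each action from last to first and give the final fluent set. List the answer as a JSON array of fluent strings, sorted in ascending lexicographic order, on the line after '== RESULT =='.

Regress step by step:
  through step 2 (putdown(b)): drop {handempty}, keep {on(f,g)}, require {holding(b)}
    → {holding(b), on(f,g)}
  through step 1 (unstack(b,f)): drop {holding(b)}, keep {on(f,g)}, require {clear(b), handempty, on(b,f)}
    → {clear(b), handempty, on(b,f), on(f,g)}

== RESULT ==
["clear(b)", "handempty", "on(b,f)", "on(f,g)"]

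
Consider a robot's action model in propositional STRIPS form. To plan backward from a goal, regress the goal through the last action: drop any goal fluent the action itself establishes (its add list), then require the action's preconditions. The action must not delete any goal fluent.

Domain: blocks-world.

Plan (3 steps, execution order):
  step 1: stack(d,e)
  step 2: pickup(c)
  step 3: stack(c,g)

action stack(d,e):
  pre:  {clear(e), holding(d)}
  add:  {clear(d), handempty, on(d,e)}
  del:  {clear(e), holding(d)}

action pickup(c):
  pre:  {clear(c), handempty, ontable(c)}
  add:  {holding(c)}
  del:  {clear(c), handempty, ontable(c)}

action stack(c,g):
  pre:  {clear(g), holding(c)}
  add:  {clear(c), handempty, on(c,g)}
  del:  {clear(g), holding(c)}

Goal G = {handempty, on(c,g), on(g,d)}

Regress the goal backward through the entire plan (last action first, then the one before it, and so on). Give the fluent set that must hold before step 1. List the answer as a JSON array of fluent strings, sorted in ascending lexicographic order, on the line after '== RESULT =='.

Regress step by step:
  through step 3 (stack(c,g)): drop {handempty, on(c,g)}, keep {on(g,d)}, require {clear(g), holding(c)}
    → {clear(g), holding(c), on(g,d)}
  through step 2 (pickup(c)): drop {holding(c)}, keep {clear(g), on(g,d)}, require {clear(c), handempty, ontable(c)}
    → {clear(c), clear(g), handempty, on(g,d), ontable(c)}
  through step 1 (stack(d,e)): drop {handempty}, keep {clear(c), clear(g), on(g,d), ontable(c)}, require {clear(e), holding(d)}
    → {clear(c), clear(e), clear(g), holding(d), on(g,d), ontable(c)}

== RESULT ==
["clear(c)", "clear(e)", "clear(g)", "holding(d)", "on(g,d)", "ontable(c)"]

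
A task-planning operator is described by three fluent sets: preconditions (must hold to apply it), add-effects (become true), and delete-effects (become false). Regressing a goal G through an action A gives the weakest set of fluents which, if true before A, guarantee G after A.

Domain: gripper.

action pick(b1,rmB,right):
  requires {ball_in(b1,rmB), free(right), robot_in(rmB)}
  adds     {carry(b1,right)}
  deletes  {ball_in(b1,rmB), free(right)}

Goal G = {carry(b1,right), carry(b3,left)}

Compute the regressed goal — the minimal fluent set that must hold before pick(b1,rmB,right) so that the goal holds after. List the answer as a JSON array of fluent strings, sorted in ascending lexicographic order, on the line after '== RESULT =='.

Regress:
  G ∩ del = {}  (empty — regression defined)
  G \ add = {carry(b1,right), carry(b3,left)} \ {carry(b1,right)} = {carry(b3,left)}
  ∪ pre   = {carry(b3,left)} ∪ {ball_in(b1,rmB), free(right), robot_in(rmB)}
          = {ball_in(b1,rmB), carry(b3,left), free(right), robot_in(rmB)}

== RESULT ==
["ball_in(b1,rmB)", "carry(b3,left)", "free(right)", "robot_in(rmB)"]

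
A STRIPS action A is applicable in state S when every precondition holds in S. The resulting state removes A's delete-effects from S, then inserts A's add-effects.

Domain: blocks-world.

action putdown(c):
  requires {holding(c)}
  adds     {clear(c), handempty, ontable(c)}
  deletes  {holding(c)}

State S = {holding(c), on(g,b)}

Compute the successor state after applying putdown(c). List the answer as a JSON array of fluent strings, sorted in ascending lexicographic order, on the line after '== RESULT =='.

Progress:
  pre ⊆ S: {holding(c)} ⊆ S  — applicable
  S \ del = {on(g,b)}
  ∪ add   = {clear(c), handempty, on(g,b), ontable(c)}

== RESULT ==
["clear(c)", "handempty", "on(g,b)", "ontable(c)"]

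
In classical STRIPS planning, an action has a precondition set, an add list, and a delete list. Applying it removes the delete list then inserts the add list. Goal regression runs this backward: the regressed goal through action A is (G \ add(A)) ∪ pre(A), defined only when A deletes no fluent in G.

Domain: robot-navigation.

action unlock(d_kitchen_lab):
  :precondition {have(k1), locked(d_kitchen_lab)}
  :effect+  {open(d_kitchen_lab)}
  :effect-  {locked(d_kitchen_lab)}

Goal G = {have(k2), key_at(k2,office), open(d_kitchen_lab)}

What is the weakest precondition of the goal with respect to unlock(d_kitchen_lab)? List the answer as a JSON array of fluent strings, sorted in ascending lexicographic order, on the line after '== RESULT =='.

Regress:
  G ∩ del = {}  (empty — regression defined)
  G \ add = {have(k2), key_at(k2,office), open(d_kitchen_lab)} \ {open(d_kitchen_lab)} = {have(k2), key_at(k2,office)}
  ∪ pre   = {have(k2), key_at(k2,office)} ∪ {have(k1), locked(d_kitchen_lab)}
          = {have(k1), have(k2), key_at(k2,office), locked(d_kitchen_lab)}

== RESULT ==
["have(k1)", "have(k2)", "key_at(k2,office)", "locked(d_kitchen_lab)"]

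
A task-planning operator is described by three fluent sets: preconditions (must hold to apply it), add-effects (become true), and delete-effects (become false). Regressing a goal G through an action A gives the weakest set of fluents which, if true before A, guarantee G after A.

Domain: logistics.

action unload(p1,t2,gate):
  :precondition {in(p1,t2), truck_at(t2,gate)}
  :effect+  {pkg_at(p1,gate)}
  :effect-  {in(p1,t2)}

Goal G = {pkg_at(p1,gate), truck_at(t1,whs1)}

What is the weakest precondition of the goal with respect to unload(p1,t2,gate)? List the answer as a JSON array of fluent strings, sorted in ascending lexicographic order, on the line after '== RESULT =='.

Compute (G \ add) ∪ pre:
  G ∩ del = {}  (empty — regression defined)
  G \ add = {pkg_at(p1,gate), truck_at(t1,whs1)} \ {pkg_at(p1,gate)} = {truck_at(t1,whs1)}
  ∪ pre   = {truck_at(t1,whs1)} ∪ {in(p1,t2), truck_at(t2,gate)}
          = {in(p1,t2), truck_at(t1,whs1), truck_at(t2,gate)}

== RESULT ==
["in(p1,t2)", "truck_at(t1,whs1)", "truck_at(t2,gate)"]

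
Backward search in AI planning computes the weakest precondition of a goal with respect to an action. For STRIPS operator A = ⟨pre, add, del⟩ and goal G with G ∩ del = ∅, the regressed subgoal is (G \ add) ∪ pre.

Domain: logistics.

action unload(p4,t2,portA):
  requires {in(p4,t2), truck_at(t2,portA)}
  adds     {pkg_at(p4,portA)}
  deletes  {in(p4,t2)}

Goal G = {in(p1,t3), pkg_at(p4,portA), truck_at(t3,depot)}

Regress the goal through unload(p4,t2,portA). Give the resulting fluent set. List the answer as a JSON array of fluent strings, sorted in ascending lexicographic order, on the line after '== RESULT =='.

Regress:
  G ∩ del = {}  (empty — regression defined)
  G \ add = {in(p1,t3), pkg_at(p4,portA), truck_at(t3,depot)} \ {pkg_at(p4,portA)} = {in(p1,t3), truck_at(t3,depot)}
  ∪ pre   = {in(p1,t3), truck_at(t3,depot)} ∪ {in(p4,t2), truck_at(t2,portA)}
          = {in(p1,t3), in(p4,t2), truck_at(t2,portA), truck_at(t3,depot)}

== RESULT ==
["in(p1,t3)", "in(p4,t2)", "truck_at(t2,portA)", "truck_at(t3,depot)"]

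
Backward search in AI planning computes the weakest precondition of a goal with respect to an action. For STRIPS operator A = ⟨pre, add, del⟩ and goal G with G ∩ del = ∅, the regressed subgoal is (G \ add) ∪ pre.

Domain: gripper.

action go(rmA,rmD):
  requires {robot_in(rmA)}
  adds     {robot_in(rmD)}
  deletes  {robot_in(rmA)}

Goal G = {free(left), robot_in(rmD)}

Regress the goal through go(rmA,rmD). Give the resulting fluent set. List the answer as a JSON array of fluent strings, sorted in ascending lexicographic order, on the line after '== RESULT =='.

Regress:
  G ∩ del = {}  (empty — regression defined)
  G \ add = {free(left), robot_in(rmD)} \ {robot_in(rmD)} = {free(left)}
  ∪ pre   = {free(left)} ∪ {robot_in(rmA)}
          = {free(left), robot_in(rmA)}

== RESULT ==
["free(left)", "robot_in(rmA)"]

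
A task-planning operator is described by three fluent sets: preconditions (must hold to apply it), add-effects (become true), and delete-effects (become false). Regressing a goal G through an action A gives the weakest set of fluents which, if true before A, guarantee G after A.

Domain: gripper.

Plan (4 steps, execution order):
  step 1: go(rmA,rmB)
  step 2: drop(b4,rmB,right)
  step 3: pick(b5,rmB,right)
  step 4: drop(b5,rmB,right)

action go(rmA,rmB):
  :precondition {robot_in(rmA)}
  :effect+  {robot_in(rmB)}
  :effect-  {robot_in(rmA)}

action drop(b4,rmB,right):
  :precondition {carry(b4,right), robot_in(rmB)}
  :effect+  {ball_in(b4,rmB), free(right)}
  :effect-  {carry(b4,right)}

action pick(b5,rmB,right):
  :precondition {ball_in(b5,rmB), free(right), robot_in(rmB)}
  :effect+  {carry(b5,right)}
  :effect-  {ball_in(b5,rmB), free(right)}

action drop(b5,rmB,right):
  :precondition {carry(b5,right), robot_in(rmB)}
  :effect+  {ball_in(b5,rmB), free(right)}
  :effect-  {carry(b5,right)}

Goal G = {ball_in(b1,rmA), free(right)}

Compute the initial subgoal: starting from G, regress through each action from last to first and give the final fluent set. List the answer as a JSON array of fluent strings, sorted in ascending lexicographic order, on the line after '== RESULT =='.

Work backward from the goal:
  through step 4 (drop(b5,rmB,right)): drop {free(right)}, keep {ball_in(b1,rmA)}, require {carry(b5,right), robot_in(rmB)}
    → {ball_in(b1,rmA), carry(b5,right), robot_in(rmB)}
  through step 3 (pick(b5,rmB,right)): drop {carry(b5,right)}, keep {ball_in(b1,rmA), robot_in(rmB)}, require {ball_in(b5,rmB), free(right), robot_in(rmB)}
    → {ball_in(b1,rmA), ball_in(b5,rmB), free(right), robot_in(rmB)}
  through step 2 (drop(b4,rmB,right)): drop {free(right)}, keep {ball_in(b1,rmA), ball_in(b5,rmB), robot_in(rmB)}, require {carry(b4,right), robot_in(rmB)}
    → {ball_in(b1,rmA), ball_in(b5,rmB), carry(b4,right), robot_in(rmB)}
  through step 1 (go(rmA,rmB)): drop {robot_in(rmB)}, keep {ball_in(b1,rmA), ball_in(b5,rmB), carry(b4,right)}, require {robot_in(rmA)}
    → {ball_in(b1,rmA), ball_in(b5,rmB), carry(b4,right), robot_in(rmA)}

== RESULT ==
["ball_in(b1,rmA)", "ball_in(b5,rmB)", "carry(b4,right)", "robot_in(rmA)"]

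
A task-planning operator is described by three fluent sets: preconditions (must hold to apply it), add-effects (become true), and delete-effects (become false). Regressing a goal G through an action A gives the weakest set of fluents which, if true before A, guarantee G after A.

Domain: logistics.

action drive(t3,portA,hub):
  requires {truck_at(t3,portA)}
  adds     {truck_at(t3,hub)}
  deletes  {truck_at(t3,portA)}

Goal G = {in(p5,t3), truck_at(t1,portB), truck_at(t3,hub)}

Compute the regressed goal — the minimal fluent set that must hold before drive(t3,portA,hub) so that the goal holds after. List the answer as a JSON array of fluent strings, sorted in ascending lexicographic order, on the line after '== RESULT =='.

Regress:
  G ∩ del = {}  (empty — regression defined)
  G \ add = {in(p5,t3), truck_at(t1,portB), truck_at(t3,hub)} \ {truck_at(t3,hub)} = {in(p5,t3), truck_at(t1,portB)}
  ∪ pre   = {in(p5,t3), truck_at(t1,portB)} ∪ {truck_at(t3,portA)}
          = {in(p5,t3), truck_at(t1,portB), truck_at(t3,portA)}

== RESULT ==
["in(p5,t3)", "truck_at(t1,portB)", "truck_at(t3,portA)"]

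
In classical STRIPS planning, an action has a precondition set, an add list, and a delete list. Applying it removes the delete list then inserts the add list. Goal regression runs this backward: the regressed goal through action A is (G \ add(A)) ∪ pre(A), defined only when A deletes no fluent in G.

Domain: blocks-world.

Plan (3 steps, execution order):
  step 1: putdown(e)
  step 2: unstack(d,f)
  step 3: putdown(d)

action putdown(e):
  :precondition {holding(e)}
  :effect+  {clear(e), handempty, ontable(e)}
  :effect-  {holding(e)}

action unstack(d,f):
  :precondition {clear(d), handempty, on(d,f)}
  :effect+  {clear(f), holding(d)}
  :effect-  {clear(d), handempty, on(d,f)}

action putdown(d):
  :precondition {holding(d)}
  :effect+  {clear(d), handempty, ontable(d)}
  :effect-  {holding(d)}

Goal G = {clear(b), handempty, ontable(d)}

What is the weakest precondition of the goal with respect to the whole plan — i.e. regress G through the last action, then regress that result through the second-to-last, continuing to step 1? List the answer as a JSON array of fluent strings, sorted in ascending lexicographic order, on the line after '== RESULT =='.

Regress step by step:
  through step 3 (putdown(d)): drop {handempty, ontable(d)}, keep {clear(b)}, require {holding(d)}
    → {clear(b), holding(d)}
  through step 2 (unstack(d,f)): drop {holding(d)}, keep {clear(b)}, require {clear(d), handempty, on(d,f)}
    → {clear(b), clear(d), handempty, on(d,f)}
  through step 1 (putdown(e)): drop {handempty}, keep {clear(b), clear(d), on(d,f)}, require {holding(e)}
    → {clear(b), clear(d), holding(e), on(d,f)}

== RESULT ==
["clear(b)", "clear(d)", "holding(e)", "on(d,f)"]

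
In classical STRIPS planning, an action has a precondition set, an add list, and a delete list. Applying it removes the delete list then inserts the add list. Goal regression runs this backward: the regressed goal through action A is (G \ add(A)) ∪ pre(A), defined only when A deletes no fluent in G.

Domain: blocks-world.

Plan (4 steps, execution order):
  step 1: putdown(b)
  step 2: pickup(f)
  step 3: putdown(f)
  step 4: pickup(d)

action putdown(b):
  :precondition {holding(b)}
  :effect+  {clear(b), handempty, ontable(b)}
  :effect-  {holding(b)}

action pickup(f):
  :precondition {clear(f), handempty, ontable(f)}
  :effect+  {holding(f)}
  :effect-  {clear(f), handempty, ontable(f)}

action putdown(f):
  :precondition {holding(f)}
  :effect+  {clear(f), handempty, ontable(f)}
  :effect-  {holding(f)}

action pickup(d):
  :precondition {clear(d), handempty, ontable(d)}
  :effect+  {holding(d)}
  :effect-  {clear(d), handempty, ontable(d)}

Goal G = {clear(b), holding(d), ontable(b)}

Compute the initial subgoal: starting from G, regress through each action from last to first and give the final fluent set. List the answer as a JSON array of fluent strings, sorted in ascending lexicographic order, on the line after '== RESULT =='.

Regress step by step:
  through step 4 (pickup(d)): drop {holding(d)}, keep {clear(b), ontable(b)}, require {clear(d), handempty, ontable(d)}
    → {clear(b), clear(d), handempty, ontable(b), ontable(d)}
  through step 3 (putdown(f)): drop {handempty}, keep {clear(b), clear(d), ontable(b), ontable(d)}, require {holding(f)}
    → {clear(b), clear(d), holding(f), ontable(b), ontable(d)}
  through step 2 (pickup(f)): drop {holding(f)}, keep {clear(b), clear(d), ontable(b), ontable(d)}, require {clear(f), handempty, ontable(f)}
    → {clear(b), clear(d), clear(f), handempty, ontable(b), ontable(d), ontable(f)}
  through step 1 (putdown(b)): drop {clear(b), handempty, ontable(b)}, keep {clear(d), clear(f), ontable(d), ontable(f)}, require {holding(b)}
    → {clear(d), clear(f), holding(b), ontable(d), ontable(f)}

== RESULT ==
["clear(d)", "clear(f)", "holding(b)", "ontable(d)", "ontable(f)"]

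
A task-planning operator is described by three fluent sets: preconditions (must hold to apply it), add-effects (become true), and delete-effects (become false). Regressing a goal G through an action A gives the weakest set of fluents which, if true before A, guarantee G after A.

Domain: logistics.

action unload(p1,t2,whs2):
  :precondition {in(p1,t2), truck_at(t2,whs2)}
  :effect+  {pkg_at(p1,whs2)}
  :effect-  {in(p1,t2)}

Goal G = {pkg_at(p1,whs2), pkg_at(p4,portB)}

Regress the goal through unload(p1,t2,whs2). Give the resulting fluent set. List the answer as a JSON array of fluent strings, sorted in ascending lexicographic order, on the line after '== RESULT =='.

Compute (G \ add) ∪ pre:
  G ∩ del = {}  (empty — regression defined)
  G \ add = {pkg_at(p1,whs2), pkg_at(p4,portB)} \ {pkg_at(p1,whs2)} = {pkg_at(p4,portB)}
  ∪ pre   = {pkg_at(p4,portB)} ∪ {in(p1,t2), truck_at(t2,whs2)}
          = {in(p1,t2), pkg_at(p4,portB), truck_at(t2,whs2)}

== RESULT ==
["in(p1,t2)", "pkg_at(p4,portB)", "truck_at(t2,whs2)"]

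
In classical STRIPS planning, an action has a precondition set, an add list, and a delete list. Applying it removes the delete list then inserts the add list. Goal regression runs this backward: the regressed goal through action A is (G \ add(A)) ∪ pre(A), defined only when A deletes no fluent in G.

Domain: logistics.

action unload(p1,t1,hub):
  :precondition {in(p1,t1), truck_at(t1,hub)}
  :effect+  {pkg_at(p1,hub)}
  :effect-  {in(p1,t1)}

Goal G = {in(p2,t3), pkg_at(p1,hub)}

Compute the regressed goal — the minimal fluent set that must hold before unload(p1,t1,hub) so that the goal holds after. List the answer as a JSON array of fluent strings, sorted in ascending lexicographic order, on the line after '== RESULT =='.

Compute (G \ add) ∪ pre:
  G ∩ del = {}  (empty — regression defined)
  G \ add = {in(p2,t3), pkg_at(p1,hub)} \ {pkg_at(p1,hub)} = {in(p2,t3)}
  ∪ pre   = {in(p2,t3)} ∪ {in(p1,t1), truck_at(t1,hub)}
          = {in(p1,t1), in(p2,t3), truck_at(t1,hub)}

== RESULT ==
["in(p1,t1)", "in(p2,t3)", "truck_at(t1,hub)"]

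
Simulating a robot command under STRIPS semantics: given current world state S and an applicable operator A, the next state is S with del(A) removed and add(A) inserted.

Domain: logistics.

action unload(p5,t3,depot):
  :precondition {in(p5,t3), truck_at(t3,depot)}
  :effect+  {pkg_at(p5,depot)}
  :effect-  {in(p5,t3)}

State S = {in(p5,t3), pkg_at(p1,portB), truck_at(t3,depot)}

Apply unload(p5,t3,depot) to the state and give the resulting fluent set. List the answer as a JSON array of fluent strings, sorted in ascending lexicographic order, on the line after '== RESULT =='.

Progress:
  pre ⊆ S: {in(p5,t3), truck_at(t3,depot)} ⊆ S  — applicable
  S \ del = {pkg_at(p1,portB), truck_at(t3,depot)}
  ∪ add   = {pkg_at(p1,portB), pkg_at(p5,depot), truck_at(t3,depot)}

== RESULT ==
["pkg_at(p1,portB)", "pkg_at(p5,depot)", "truck_at(t3,depot)"]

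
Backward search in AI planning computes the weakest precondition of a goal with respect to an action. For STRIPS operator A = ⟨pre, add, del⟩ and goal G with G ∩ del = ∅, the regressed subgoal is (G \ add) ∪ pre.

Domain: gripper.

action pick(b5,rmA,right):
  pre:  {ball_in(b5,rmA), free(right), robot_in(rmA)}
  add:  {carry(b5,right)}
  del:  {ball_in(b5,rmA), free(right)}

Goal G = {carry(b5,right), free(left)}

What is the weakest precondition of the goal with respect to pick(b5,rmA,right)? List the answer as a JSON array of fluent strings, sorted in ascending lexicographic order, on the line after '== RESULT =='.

Compute (G \ add) ∪ pre:
  G ∩ del = {}  (empty — regression defined)
  G \ add = {carry(b5,right), free(left)} \ {carry(b5,right)} = {free(left)}
  ∪ pre   = {free(left)} ∪ {ball_in(b5,rmA), free(right), robot_in(rmA)}
          = {ball_in(b5,rmA), free(left), free(right), robot_in(rmA)}

== RESULT ==
["ball_in(b5,rmA)", "free(left)", "free(right)", "robot_in(rmA)"]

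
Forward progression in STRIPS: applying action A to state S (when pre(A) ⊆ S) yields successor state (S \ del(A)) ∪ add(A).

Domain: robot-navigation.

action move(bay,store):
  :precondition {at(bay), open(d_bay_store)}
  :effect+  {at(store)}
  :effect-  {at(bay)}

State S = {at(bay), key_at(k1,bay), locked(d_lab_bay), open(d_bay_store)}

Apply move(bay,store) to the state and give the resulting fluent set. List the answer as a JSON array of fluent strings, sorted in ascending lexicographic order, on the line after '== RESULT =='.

Progress:
  pre ⊆ S: {at(bay), open(d_bay_store)} ⊆ S  — applicable
  S \ del = {key_at(k1,bay), locked(d_lab_bay), open(d_bay_store)}
  ∪ add   = {at(store), key_at(k1,bay), locked(d_lab_bay), open(d_bay_store)}

== RESULT ==
["at(store)", "key_at(k1,bay)", "locked(d_lab_bay)", "open(d_bay_store)"]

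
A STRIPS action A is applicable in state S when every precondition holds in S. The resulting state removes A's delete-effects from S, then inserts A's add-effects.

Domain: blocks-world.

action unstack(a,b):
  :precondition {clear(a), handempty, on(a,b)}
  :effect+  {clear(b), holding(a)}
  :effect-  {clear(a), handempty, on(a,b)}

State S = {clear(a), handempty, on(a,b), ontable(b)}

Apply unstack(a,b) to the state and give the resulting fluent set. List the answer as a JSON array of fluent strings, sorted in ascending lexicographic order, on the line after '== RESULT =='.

Progress:
  pre ⊆ S: {clear(a), handempty, on(a,b)} ⊆ S  — applicable
  S \ del = {ontable(b)}
  ∪ add   = {clear(b), holding(a), ontable(b)}

== RESULT ==
["clear(b)", "holding(a)", "ontable(b)"]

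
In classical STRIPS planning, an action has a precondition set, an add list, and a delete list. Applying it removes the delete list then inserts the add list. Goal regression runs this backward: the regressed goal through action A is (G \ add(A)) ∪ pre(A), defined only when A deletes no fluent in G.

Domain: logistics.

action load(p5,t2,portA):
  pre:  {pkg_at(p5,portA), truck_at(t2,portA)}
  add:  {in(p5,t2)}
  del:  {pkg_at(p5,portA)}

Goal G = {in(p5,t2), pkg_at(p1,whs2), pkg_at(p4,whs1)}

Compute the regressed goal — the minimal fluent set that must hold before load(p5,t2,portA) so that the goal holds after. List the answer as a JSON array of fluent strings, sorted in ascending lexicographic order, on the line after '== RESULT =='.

Compute (G \ add) ∪ pre:
  G ∩ del = {}  (empty — regression defined)
  G \ add = {in(p5,t2), pkg_at(p1,whs2), pkg_at(p4,whs1)} \ {in(p5,t2)} = {pkg_at(p1,whs2), pkg_at(p4,whs1)}
  ∪ pre   = {pkg_at(p1,whs2), pkg_at(p4,whs1)} ∪ {pkg_at(p5,portA), truck_at(t2,portA)}
          = {pkg_at(p1,whs2), pkg_at(p4,whs1), pkg_at(p5,portA), truck_at(t2,portA)}

== RESULT ==
["pkg_at(p1,whs2)", "pkg_at(p4,whs1)", "pkg_at(p5,portA)", "truck_at(t2,portA)"]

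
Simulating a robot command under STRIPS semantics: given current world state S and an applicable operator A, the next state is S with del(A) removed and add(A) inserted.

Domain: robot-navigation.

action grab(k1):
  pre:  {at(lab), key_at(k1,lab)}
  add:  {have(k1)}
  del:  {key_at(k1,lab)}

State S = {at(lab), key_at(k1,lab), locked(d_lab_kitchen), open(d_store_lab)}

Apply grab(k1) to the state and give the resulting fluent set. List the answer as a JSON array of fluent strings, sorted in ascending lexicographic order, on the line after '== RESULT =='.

Compute (S \ del) ∪ add:
  pre ⊆ S: {at(lab), key_at(k1,lab)} ⊆ S  — applicable
  S \ del = {at(lab), locked(d_lab_kitchen), open(d_store_lab)}
  ∪ add   = {at(lab), have(k1), locked(d_lab_kitchen), open(d_store_lab)}

== RESULT ==
["at(lab)", "have(k1)", "locked(d_lab_kitchen)", "open(d_store_lab)"]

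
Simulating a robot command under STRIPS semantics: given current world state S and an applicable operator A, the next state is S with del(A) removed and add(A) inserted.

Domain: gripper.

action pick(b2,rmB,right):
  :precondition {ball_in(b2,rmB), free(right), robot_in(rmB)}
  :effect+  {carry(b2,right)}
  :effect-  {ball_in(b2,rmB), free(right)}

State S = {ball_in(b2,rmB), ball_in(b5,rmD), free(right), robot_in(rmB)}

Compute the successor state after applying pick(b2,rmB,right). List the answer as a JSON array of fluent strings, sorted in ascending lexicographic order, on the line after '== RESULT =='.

Progress:
  pre ⊆ S: {ball_in(b2,rmB), free(right), robot_in(rmB)} ⊆ S  — applicable
  S \ del = {ball_in(b5,rmD), robot_in(rmB)}
  ∪ add   = {ball_in(b5,rmD), carry(b2,right), robot_in(rmB)}

== RESULT ==
["ball_in(b5,rmD)", "carry(b2,right)", "robot_in(rmB)"]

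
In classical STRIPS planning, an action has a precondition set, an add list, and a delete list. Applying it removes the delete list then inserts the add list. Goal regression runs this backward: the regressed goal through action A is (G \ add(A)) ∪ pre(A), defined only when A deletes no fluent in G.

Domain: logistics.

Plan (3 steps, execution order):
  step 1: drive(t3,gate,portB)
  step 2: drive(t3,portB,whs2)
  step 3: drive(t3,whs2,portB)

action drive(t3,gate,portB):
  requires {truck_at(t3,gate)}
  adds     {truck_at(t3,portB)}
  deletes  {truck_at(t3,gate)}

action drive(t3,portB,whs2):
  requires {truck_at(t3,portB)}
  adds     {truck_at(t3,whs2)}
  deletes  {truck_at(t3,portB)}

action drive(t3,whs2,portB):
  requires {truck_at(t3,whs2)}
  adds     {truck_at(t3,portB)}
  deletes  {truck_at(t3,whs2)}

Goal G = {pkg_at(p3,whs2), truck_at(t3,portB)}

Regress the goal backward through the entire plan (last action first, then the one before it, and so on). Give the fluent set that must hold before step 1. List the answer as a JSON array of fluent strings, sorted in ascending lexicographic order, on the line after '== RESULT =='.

Regress step by step:
  through step 3 (drive(t3,whs2,portB)): drop {truck_at(t3,portB)}, keep {pkg_at(p3,whs2)}, require {truck_at(t3,whs2)}
    → {pkg_at(p3,whs2), truck_at(t3,whs2)}
  through step 2 (drive(t3,portB,whs2)): drop {truck_at(t3,whs2)}, keep {pkg_at(p3,whs2)}, require {truck_at(t3,portB)}
    → {pkg_at(p3,whs2), truck_at(t3,portB)}
  through step 1 (drive(t3,gate,portB)): drop {truck_at(t3,portB)}, keep {pkg_at(p3,whs2)}, require {truck_at(t3,gate)}
    → {pkg_at(p3,whs2), truck_at(t3,gate)}

== RESULT ==
["pkg_at(p3,whs2)", "truck_at(t3,gate)"]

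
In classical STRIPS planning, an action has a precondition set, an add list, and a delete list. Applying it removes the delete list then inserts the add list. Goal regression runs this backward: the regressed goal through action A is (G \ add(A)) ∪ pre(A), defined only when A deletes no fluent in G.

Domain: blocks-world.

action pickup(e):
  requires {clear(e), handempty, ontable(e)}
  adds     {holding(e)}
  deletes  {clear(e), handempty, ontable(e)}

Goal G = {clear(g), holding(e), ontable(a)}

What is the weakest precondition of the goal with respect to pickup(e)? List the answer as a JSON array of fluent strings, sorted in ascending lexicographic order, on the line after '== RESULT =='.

Regress:
  G ∩ del = {}  (empty — regression defined)
  G \ add = {clear(g), holding(e), ontable(a)} \ {holding(e)} = {clear(g), ontable(a)}
  ∪ pre   = {clear(g), ontable(a)} ∪ {clear(e), handempty, ontable(e)}
          = {clear(e), clear(g), handempty, ontable(a), ontable(e)}

== RESULT ==
["clear(e)", "clear(g)", "handempty", "ontable(a)", "ontable(e)"]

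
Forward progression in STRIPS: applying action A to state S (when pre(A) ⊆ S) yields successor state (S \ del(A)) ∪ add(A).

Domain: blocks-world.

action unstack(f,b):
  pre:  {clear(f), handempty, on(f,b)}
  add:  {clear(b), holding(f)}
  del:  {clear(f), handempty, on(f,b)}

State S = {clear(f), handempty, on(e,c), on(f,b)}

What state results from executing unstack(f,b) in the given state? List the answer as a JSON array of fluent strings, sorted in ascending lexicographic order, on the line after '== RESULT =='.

Compute (S \ del) ∪ add:
  pre ⊆ S: {clear(f), handempty, on(f,b)} ⊆ S  — applicable
  S \ del = {on(e,c)}
  ∪ add   = {clear(b), holding(f), on(e,c)}

== RESULT ==
["clear(b)", "holding(f)", "on(e,c)"]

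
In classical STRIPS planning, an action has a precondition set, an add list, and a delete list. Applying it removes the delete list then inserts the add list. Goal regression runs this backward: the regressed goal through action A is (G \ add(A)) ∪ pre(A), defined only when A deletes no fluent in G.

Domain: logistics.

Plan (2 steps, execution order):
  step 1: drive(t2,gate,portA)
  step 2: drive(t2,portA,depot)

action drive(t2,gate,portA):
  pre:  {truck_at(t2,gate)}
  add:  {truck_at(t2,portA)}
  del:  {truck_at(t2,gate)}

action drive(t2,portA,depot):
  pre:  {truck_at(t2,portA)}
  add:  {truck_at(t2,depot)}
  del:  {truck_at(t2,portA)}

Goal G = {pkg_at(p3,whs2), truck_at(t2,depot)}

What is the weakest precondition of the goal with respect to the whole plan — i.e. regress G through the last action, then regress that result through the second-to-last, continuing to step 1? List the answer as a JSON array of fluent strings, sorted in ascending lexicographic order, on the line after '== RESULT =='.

Regress step by step:
  through step 2 (drive(t2,portA,depot)): drop {truck_at(t2,depot)}, keep {pkg_at(p3,whs2)}, require {truck_at(t2,portA)}
    → {pkg_at(p3,whs2), truck_at(t2,portA)}
  through step 1 (drive(t2,gate,portA)): drop {truck_at(t2,portA)}, keep {pkg_at(p3,whs2)}, require {truck_at(t2,gate)}
    → {pkg_at(p3,whs2), truck_at(t2,gate)}

== RESULT ==
["pkg_at(p3,whs2)", "truck_at(t2,gate)"]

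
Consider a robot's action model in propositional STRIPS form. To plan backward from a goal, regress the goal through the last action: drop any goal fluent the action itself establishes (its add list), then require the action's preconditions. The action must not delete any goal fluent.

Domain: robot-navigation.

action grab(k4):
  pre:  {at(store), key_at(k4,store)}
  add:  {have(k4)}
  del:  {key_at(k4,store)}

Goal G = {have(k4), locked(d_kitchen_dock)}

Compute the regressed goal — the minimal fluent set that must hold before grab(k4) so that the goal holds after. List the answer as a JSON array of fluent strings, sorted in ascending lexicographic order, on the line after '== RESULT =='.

Compute (G \ add) ∪ pre:
  G ∩ del = {}  (empty — regression defined)
  G \ add = {have(k4), locked(d_kitchen_dock)} \ {have(k4)} = {locked(d_kitchen_dock)}
  ∪ pre   = {locked(d_kitchen_dock)} ∪ {at(store), key_at(k4,store)}
          = {at(store), key_at(k4,store), locked(d_kitchen_dock)}

== RESULT ==
["at(store)", "key_at(k4,store)", "locked(d_kitchen_dock)"]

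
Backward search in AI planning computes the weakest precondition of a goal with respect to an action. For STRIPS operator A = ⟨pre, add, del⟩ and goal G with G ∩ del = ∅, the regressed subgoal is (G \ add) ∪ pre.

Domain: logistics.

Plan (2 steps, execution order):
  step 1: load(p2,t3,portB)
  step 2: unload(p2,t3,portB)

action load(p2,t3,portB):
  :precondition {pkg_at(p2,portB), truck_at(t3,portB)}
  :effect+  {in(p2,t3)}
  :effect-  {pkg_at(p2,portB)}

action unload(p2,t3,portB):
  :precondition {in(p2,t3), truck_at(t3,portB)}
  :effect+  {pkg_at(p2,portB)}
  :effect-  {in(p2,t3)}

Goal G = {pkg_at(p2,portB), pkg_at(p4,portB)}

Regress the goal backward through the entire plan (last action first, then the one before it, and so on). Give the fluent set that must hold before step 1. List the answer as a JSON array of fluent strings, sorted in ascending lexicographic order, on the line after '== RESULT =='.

Work backward from the goal:
  through step 2 (unload(p2,t3,portB)): drop {pkg_at(p2,portB)}, keep {pkg_at(p4,portB)}, require {in(p2,t3), truck_at(t3,portB)}
    → {in(p2,t3), pkg_at(p4,portB), truck_at(t3,portB)}
  through step 1 (load(p2,t3,portB)): drop {in(p2,t3)}, keep {pkg_at(p4,portB), truck_at(t3,portB)}, require {pkg_at(p2,portB), truck_at(t3,portB)}
    → {pkg_at(p2,portB), pkg_at(p4,portB), truck_at(t3,portB)}

== RESULT ==
["pkg_at(p2,portB)", "pkg_at(p4,portB)", "truck_at(t3,portB)"]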